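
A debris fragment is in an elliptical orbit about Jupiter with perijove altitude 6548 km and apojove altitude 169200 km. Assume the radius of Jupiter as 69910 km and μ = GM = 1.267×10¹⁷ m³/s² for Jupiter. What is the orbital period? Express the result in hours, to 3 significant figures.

r_p = 69910 + 6548 = 76458 km = 7.6458×10⁷ m.
r_a = 69910 + 169200 = 239110 km = 2.3911×10⁸ m.
Semi-major axis a = (r_p + r_a)/2 = (76458 + 2.3911×10⁵)/2 = 1.5778×10⁵ km = 1.578×10⁸ m.
By Kepler's third law T = 2π√(a³/μ) = 2π × 5.568×10³ = 3.499×10⁴ s.
= 9.718 hours.

T ≈ 9.72 hours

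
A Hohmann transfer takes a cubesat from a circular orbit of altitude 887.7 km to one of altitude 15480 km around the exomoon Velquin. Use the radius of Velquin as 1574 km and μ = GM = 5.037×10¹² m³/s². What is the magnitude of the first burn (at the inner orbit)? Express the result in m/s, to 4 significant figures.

Δv ≈ 460.6 m/s

r₁ = 1574 + 887.7 = 2461.7 km = 2.4617×10⁶ m.
r₂ = 1574 + 15480 = 17054 km = 1.7054×10⁷ m.
Transfer ellipse a_t = (r₁ + r₂)/2 = 9.758×10⁶ m.
At r₁: circular v_c1 = √(μ/r₁) = 1430 m/s; transfer-periapsis v_p = √[μ(2/r₁ − 1/a_t)] = 1891 m/s.
Δv₁ = v_p − v_c1 = 460.6 m/s.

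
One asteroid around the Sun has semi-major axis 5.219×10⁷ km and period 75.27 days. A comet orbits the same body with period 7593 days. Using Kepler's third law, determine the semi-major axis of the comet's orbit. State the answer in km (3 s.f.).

Kepler's third law: a³ ∝ T², so a₂ = a₁ (T₂/T₁)^(2/3).
T₂/T₁ = 100.9, (T₂/T₁)^(2/3) = 21.67.
a₂ = 5.219×10⁷ × 21.67 = 1.131×10⁹ km.

a₂ ≈ 1.13×10⁹ km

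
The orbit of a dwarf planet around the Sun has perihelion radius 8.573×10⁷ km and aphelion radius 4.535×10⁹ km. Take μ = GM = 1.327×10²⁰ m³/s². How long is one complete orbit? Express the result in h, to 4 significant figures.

T ≈ 532100 h

Semi-major axis a = (r_p + r_a)/2 = (8.5730×10⁷ + 4.5350×10⁹)/2 = 2.3104×10⁹ km = 2.310×10¹² m.
By Kepler's third law T = 2π√(a³/μ) = 2π × 3.048×10⁸ = 1.915×10⁹ s.
= 5.321×10⁵ h.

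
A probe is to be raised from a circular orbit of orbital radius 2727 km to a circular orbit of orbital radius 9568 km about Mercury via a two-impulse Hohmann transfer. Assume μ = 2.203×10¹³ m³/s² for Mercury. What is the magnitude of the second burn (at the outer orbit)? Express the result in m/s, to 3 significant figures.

Δv ≈ 507 m/s

r₁ = 2727 km = 2.727×10⁶ m.
r₂ = 9568 km = 9.568×10⁶ m.
Transfer ellipse a_t = (r₁ + r₂)/2 = 6.148×10⁶ m.
At r₁: circular v_c1 = √(μ/r₁) = 2842 m/s; transfer-periherm v_p = √[μ(2/r₁ − 1/a_t)] = 3546 m/s.
At r₂: circular v_c2 = √(μ/r₂) = 1517 m/s; transfer-apoherm v_a = √[μ(2/r₂ − 1/a_t)] = 1011 m/s.
Δv₂ = v_c2 − v_a = 506.8 m/s.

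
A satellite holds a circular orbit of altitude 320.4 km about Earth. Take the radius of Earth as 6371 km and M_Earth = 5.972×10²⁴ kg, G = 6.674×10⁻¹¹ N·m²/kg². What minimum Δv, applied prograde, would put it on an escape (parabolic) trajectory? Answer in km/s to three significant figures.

Δv ≈ 3.20 km/s

μ = GM = 6.674×10⁻¹¹ × 5.972×10²⁴ = 3.986×10¹⁴ m³/s².
r = 6371 + 320.4 = 6691.4 km = 6.6914×10⁶ m.
Circular speed v_c = √(μ/r) = 7718 m/s.
Escape speed v_esc = √(2μ/r) = √2 × v_c = 10910 m/s.
Δv = v_esc − v_c = 3197 m/s = 3.197 km/s.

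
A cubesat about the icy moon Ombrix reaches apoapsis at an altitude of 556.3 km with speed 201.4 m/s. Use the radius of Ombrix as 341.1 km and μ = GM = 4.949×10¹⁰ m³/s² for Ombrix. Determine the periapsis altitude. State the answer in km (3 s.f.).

periapsis altitude ≈ 181 km

r_a = 341.1 + 556.3 = 897.40 km = 8.974×10⁵ m.
Specific energy ε = v²/2 − μ/r = -3.487×10⁴ J/kg, so a = −μ/(2ε) = 7.097×10⁵ m.
The apsides satisfy r_p + r_a = 2a, so the periapsis radius is 2a − r_a = 5.220×10⁵ m = 521.98 km.
Periapsis altitude = 521.98 − 341.1 = 180.88 km.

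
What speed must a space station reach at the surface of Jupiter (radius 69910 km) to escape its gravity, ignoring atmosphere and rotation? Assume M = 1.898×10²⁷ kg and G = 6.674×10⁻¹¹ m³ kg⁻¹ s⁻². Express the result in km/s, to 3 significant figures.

μ = GM = 6.674×10⁻¹¹ × 1.898×10²⁷ = 1.267×10¹⁷ m³/s².
r = R = 6.991×10⁷ m.
Escape speed v_esc = √(2μ/r) = √(2 × 1.267×10¹⁷ / 6.991×10⁷) = √(3.624×10⁹) = 60200 m/s.
= 60.20 km/s.

v_esc ≈ 60.2 km/s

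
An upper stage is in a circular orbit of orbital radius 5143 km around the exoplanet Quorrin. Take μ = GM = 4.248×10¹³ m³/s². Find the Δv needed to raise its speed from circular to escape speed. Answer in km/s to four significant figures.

r = 5143 km = 5.143×10⁶ m.
Circular speed v_c = √(μ/r) = 2874 m/s.
Escape speed v_esc = √(2μ/r) = √2 × v_c = 4064 m/s.
Δv = v_esc − v_c = 1190 m/s = 1.190 km/s.

Δv ≈ 1.190 km/s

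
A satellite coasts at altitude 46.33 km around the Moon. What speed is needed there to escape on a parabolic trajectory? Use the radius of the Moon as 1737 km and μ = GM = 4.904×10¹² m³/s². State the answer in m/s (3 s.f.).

r = 1737 + 46.33 = 1783.3 km = 1.7833×10⁶ m.
Escape speed v_esc = √(2μ/r) = √(2 × 4.904×10¹² / 1.783×10⁶) = √(5.500×10⁶) = 2345 m/s.

v_esc ≈ 2350 m/s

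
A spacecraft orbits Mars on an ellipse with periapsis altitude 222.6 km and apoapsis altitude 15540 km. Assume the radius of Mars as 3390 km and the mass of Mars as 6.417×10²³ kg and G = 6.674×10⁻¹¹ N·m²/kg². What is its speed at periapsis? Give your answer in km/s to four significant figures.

μ = GM = 6.674×10⁻¹¹ × 6.417×10²³ = 4.283×10¹³ m³/s².
r_p = 3390 + 222.6 = 3612.6 km = 3.6126×10⁶ m.
r_a = 3390 + 15540 = 18930 km = 1.8930×10⁷ m.
Semi-major axis a = (r_p + r_a)/2 = 11271 km = 1.127×10⁷ m.
Vis-viva: v² = μ(2/r − 1/a) = 4.283×10¹³ × (5.536×10⁻⁷ − 8.872×10⁻⁸) = 1.991×10⁷ m²/s².
v = 4462 m/s = 4.462 km/s.

v ≈ 4.462 km/s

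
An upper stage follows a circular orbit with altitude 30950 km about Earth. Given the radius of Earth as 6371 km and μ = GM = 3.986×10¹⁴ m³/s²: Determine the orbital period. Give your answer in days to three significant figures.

r = 6371 + 30950 = 37321 km = 3.7321×10⁷ m.
Kepler's third law: T = 2π√(r³/μ) = 2π√((3.732×10⁷)³ / 3.986×10¹⁴).
r³/μ = 1.304×10⁸ s², so T = 2π × 1.142×10⁴ = 7.175×10⁴ s.
Converting: 7.175×10⁴ s ÷ 86400 = 0.8305 days.

T ≈ 0.83 days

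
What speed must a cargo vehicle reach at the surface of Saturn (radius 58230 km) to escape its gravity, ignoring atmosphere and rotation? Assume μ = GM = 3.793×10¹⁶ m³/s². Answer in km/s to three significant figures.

r = R = 5.823×10⁷ m.
Escape speed v_esc = √(2μ/r) = √(2 × 3.793×10¹⁶ / 5.823×10⁷) = √(1.303×10⁹) = 36090 m/s.
= 36.09 km/s.

v_esc ≈ 36.1 km/s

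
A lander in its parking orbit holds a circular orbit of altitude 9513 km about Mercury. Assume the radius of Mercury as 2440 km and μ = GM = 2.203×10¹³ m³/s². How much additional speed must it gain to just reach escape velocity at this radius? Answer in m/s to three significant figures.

Δv ≈ 562 m/s

r = 2440 + 9513 = 11953 km = 1.1953×10⁷ m.
Circular speed v_c = √(μ/r) = 1358 m/s.
Escape speed v_esc = √(2μ/r) = √2 × v_c = 1920 m/s.
Δv = v_esc − v_c = 562.3 m/s.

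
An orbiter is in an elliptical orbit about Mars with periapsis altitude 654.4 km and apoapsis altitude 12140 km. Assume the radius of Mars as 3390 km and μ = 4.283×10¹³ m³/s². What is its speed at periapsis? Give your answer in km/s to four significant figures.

r_p = 3390 + 654.4 = 4044.4 km = 4.0444×10⁶ m.
r_a = 3390 + 12140 = 15530 km = 1.5530×10⁷ m.
Semi-major axis a = (r_p + r_a)/2 = 9787.2 km = 9.787×10⁶ m.
Vis-viva: v² = μ(2/r − 1/a) = 4.283×10¹³ × (4.945×10⁻⁷ − 1.022×10⁻⁷) = 1.680×10⁷ m²/s².
v = 4099 m/s = 4.099 km/s.

v ≈ 4.099 km/s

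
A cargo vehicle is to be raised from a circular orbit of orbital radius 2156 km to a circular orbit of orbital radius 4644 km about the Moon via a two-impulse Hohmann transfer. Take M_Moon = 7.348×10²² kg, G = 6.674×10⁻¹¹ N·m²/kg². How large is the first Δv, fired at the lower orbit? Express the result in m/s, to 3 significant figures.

Δv ≈ 254 m/s

μ = GM = 6.674×10⁻¹¹ × 7.348×10²² = 4.904×10¹² m³/s².
r₁ = 2156 km = 2.156×10⁶ m.
r₂ = 4644 km = 4.644×10⁶ m.
Transfer ellipse a_t = (r₁ + r₂)/2 = 3.400×10⁶ m.
At r₁: circular v_c1 = √(μ/r₁) = 1508 m/s; transfer-perilune v_p = √[μ(2/r₁ − 1/a_t)] = 1763 m/s.
Δv₁ = v_p − v_c1 = 254.4 m/s.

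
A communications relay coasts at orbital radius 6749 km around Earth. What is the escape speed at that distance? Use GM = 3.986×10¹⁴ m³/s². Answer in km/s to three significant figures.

v_esc ≈ 10.9 km/s

r = 6749 km = 6.749×10⁶ m.
Escape speed v_esc = √(2μ/r) = √(2 × 3.986×10¹⁴ / 6.749×10⁶) = √(1.181×10⁸) = 10870 m/s.
= 10.87 km/s.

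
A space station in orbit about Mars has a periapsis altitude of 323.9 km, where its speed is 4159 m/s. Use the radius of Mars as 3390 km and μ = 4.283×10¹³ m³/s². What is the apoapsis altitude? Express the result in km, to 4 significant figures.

r_p = 3390 + 323.9 = 3713.9 km = 3.714×10⁶ m.
Specific energy ε = v²/2 − μ/r = -2.884×10⁶ J/kg, so a = −μ/(2ε) = 7.426×10⁶ m.
The apsides satisfy r_p + r_a = 2a, so the apoapsis radius is 2a − r_p = 1.114×10⁷ m = 11138 km.
Apoapsis altitude = 11138 − 3390 = 7748.5 km.

apoapsis altitude ≈ 7748 km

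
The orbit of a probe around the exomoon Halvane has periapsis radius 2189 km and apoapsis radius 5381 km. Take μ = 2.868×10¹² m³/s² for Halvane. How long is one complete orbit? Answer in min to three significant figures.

Semi-major axis a = (r_p + r_a)/2 = (2189.0 + 5381.0)/2 = 3785.0 km = 3.785×10⁶ m.
By Kepler's third law T = 2π√(a³/μ) = 2π × 4.348×10³ = 2.732×10⁴ s.
= 455.3 min.

T ≈ 455 min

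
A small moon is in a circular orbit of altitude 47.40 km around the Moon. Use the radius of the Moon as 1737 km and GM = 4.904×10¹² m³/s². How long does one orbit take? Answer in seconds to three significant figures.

r = 1737 + 47.40 = 1784.4 km = 1.7844×10⁶ m.
Kepler's third law: T = 2π√(r³/μ) = 2π√((1.784×10⁶)³ / 4.904×10¹²).
r³/μ = 1.159×10⁶ s², so T = 2π × 1.076×10³ = 6.763×10³ s.

T ≈ 6760 seconds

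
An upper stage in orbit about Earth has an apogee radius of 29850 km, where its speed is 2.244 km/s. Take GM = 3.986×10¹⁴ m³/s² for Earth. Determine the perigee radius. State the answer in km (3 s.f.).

r_a = 2.985×10⁷ m.
Specific energy ε = v²/2 − μ/r = -1.084×10⁷ J/kg, so a = −μ/(2ε) = 1.839×10⁷ m.
The apsides satisfy r_p + r_a = 2a, so the perigee radius is 2a − r_a = 6.936×10⁶ m = 6935.9 km.

perigee radius ≈ 6940 km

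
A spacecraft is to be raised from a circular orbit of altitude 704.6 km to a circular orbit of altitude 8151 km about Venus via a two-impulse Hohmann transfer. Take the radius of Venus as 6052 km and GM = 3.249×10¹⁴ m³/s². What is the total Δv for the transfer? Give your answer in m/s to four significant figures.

r₁ = 6052 + 704.6 = 6756.6 km = 6.7566×10⁶ m.
r₂ = 6052 + 8151 = 14203 km = 1.4203×10⁷ m.
Transfer ellipse a_t = (r₁ + r₂)/2 = 1.048×10⁷ m.
At r₁: circular v_c1 = √(μ/r₁) = 6934 m/s; transfer-periapsis v_p = √[μ(2/r₁ − 1/a_t)] = 8073 m/s.
Δv₁ = v_p − v_c1 = 1138 m/s.
At r₂: circular v_c2 = √(μ/r₂) = 4783 m/s; transfer-apoapsis v_a = √[μ(2/r₂ − 1/a_t)] = 3840 m/s.
Δv₂ = v_c2 − v_a = 942.5 m/s.
Total Δv = Δv₁ + Δv₂ = 2081 m/s.

Δv_total ≈ 2081 m/s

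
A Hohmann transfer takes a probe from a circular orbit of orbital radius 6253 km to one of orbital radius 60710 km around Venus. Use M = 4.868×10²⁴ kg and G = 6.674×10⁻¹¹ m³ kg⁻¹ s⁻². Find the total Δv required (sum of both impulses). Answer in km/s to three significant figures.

Δv_total ≈ 3.81 km/s

μ = GM = 6.674×10⁻¹¹ × 4.868×10²⁴ = 3.249×10¹⁴ m³/s².
r₁ = 6253 km = 6.253×10⁶ m.
r₂ = 60710 km = 6.071×10⁷ m.
Transfer ellipse a_t = (r₁ + r₂)/2 = 3.348×10⁷ m.
At r₁: circular v_c1 = √(μ/r₁) = 7208 m/s; transfer-periapsis v_p = √[μ(2/r₁ − 1/a_t)] = 9706 m/s.
Δv₁ = v_p − v_c1 = 2498 m/s.
At r₂: circular v_c2 = √(μ/r₂) = 2313 m/s; transfer-apoapsis v_a = √[μ(2/r₂ − 1/a_t)] = 999.7 m/s.
Δv₂ = v_c2 − v_a = 1314 m/s.
Total Δv = Δv₁ + Δv₂ = 3812 m/s = 3.812 km/s.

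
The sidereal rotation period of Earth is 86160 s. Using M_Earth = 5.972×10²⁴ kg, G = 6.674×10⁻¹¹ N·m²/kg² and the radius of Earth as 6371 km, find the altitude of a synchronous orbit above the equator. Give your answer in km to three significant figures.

h_sync ≈ 35800 km

μ = GM = 6.674×10⁻¹¹ × 5.972×10²⁴ = 3.986×10¹⁴ m³/s².
A synchronous orbit has period T, so by Kepler's third law a = (μT²/4π²)^(1/3).
μT²/4π² = 3.986×10¹⁴ × (8.616×10⁴)² / 39.48 = 7.495×10²² m³.
a = 4.216×10⁷ m = 42162 km.
Altitude h = a − R = 42162 − 6371 = 35791 km.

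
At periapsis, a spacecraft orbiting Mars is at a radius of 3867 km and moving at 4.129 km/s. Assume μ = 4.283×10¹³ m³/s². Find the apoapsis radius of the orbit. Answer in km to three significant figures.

apoapsis radius ≈ 12900 km

r_p = 3.867×10⁶ m.
Specific energy ε = v²/2 − μ/r = -2.551×10⁶ J/kg, so a = −μ/(2ε) = 8.393×10⁶ m.
The apsides satisfy r_p + r_a = 2a, so the apoapsis radius is 2a − r_p = 1.292×10⁷ m = 12920 km.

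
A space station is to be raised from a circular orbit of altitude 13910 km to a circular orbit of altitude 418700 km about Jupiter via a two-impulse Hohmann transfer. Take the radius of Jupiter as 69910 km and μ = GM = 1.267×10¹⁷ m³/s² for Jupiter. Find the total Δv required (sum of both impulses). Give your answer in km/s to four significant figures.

Δv_total ≈ 19.31 km/s

r₁ = 69910 + 13910 = 83820 km = 8.3820×10⁷ m.
r₂ = 69910 + 418700 = 488610 km = 4.8861×10⁸ m.
Transfer ellipse a_t = (r₁ + r₂)/2 = 2.862×10⁸ m.
At r₁: circular v_c1 = √(μ/r₁) = 38880 m/s; transfer-perijove v_p = √[μ(2/r₁ − 1/a_t)] = 50800 m/s.
Δv₁ = v_p − v_c1 = 11920 m/s.
At r₂: circular v_c2 = √(μ/r₂) = 16100 m/s; transfer-apojove v_a = √[μ(2/r₂ − 1/a_t)] = 8714 m/s.
Δv₂ = v_c2 − v_a = 7389 m/s.
Total Δv = Δv₁ + Δv₂ = 19310 m/s = 19.31 km/s.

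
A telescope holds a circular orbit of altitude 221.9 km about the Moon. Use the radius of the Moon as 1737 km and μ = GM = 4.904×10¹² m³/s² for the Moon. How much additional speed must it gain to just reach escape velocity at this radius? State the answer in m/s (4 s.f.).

r = 1737 + 221.9 = 1958.9 km = 1.9589×10⁶ m.
Circular speed v_c = √(μ/r) = 1582 m/s.
Escape speed v_esc = √(2μ/r) = √2 × v_c = 2238 m/s.
Δv = v_esc − v_c = 655.4 m/s.

Δv ≈ 655.4 m/s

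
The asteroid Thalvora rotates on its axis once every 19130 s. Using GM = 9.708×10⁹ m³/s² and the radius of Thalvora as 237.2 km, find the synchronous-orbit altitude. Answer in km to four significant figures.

h_sync ≈ 210.9 km

A synchronous orbit has period T, so by Kepler's third law a = (μT²/4π²)^(1/3).
μT²/4π² = 9.708×10⁹ × (1.913×10⁴)² / 39.48 = 8.999×10¹⁶ m³.
a = 4.481×10⁵ m = 448.13 km.
Altitude h = a − R = 448.13 − 237.2 = 210.93 km.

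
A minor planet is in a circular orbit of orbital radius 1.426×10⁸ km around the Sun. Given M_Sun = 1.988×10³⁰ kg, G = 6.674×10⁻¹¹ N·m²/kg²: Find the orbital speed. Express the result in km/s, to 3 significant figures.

μ = GM = 6.674×10⁻¹¹ × 1.988×10³⁰ = 1.327×10²⁰ m³/s².
r = 1.426×10⁸ km = 1.426×10¹¹ m.
For a circular orbit v = √(μ/r) = √(1.327×10²⁰ / 1.426×10¹¹) = √(9.304×10⁸) = 30500 m/s.
That is 30.50 km/s.

v ≈ 30.5 km/s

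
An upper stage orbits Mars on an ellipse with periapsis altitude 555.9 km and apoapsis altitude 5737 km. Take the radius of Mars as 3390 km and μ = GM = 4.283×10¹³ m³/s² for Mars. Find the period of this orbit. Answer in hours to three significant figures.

T ≈ 4.46 hours

r_p = 3390 + 555.9 = 3945.9 km = 3.9459×10⁶ m.
r_a = 3390 + 5737 = 9127.0 km = 9.1270×10⁶ m.
Semi-major axis a = (r_p + r_a)/2 = (3945.9 + 9127.0)/2 = 6536.4 km = 6.536×10⁶ m.
By Kepler's third law T = 2π√(a³/μ) = 2π × 2.554×10³ = 1.604×10⁴ s.
= 4.457 hours.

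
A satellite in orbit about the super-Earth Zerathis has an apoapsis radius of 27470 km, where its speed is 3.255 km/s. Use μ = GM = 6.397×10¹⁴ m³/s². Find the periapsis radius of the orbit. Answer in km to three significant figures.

r_a = 2.747×10⁷ m.
Specific energy ε = v²/2 − μ/r = -1.799×10⁷ J/kg, so a = −μ/(2ε) = 1.778×10⁷ m.
The apsides satisfy r_p + r_a = 2a, so the periapsis radius is 2a − r_a = 8.089×10⁶ m = 8089.2 km.

periapsis radius ≈ 8090 km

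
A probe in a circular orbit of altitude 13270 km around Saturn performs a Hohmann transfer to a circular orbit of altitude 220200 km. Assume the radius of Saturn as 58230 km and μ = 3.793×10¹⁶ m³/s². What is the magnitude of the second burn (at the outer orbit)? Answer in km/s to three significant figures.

Δv ≈ 4.21 km/s

r₁ = 58230 + 13270 = 71500 km = 7.1500×10⁷ m.
r₂ = 58230 + 220200 = 278430 km = 2.7843×10⁸ m.
Transfer ellipse a_t = (r₁ + r₂)/2 = 1.750×10⁸ m.
At r₁: circular v_c1 = √(μ/r₁) = 23030 m/s; transfer-perikrone v_p = √[μ(2/r₁ − 1/a_t)] = 29050 m/s.
At r₂: circular v_c2 = √(μ/r₂) = 11670 m/s; transfer-apokrone v_a = √[μ(2/r₂ − 1/a_t)] = 7461 m/s.
Δv₂ = v_c2 − v_a = 4210 m/s.
= 4.210 km/s.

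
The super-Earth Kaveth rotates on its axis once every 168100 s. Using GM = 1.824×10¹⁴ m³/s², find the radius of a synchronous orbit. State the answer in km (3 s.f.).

A synchronous orbit has period T, so by Kepler's third law a = (μT²/4π²)^(1/3).
μT²/4π² = 1.824×10¹⁴ × (1.681×10⁵)² / 39.48 = 1.306×10²³ m³.
a = 5.073×10⁷ m = 50730 km.

r_sync ≈ 50700 km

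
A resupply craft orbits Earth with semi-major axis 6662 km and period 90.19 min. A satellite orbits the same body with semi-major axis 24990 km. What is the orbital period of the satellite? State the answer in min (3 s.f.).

T₂ ≈ 655 min

Kepler's third law: T² ∝ a³, so T₂ = T₁ (a₂/a₁)^(3/2).
a₂/a₁ = 3.751, (a₂/a₁)^(3/2) = 7.265.
T₂ = 90.19 × 7.265 = 655.2 min.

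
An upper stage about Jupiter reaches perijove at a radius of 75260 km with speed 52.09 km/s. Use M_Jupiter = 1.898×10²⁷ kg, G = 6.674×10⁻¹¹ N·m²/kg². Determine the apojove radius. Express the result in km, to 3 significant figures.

μ = GM = 6.674×10⁻¹¹ × 1.898×10²⁷ = 1.267×10¹⁷ m³/s².
r_p = 7.526×10⁷ m.
Specific energy ε = v²/2 − μ/r = -3.264×10⁸ J/kg, so a = −μ/(2ε) = 1.940×10⁸ m.
The apsides satisfy r_p + r_a = 2a, so the apojove radius is 2a − r_p = 3.128×10⁸ m = 3.1277×10⁵ km.

apojove radius ≈ 3.13×10⁵ km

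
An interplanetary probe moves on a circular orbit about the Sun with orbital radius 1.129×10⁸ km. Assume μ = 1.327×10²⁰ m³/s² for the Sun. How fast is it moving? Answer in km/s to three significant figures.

r = 1.129×10⁸ km = 1.129×10¹¹ m.
For a circular orbit v = √(μ/r) = √(1.327×10²⁰ / 1.129×10¹¹) = √(1.175×10⁹) = 34280 m/s.
That is 34.28 km/s.

v ≈ 34.3 km/s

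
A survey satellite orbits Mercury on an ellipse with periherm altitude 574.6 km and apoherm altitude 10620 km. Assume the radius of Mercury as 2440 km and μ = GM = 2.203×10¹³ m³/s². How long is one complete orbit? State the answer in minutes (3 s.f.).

r_p = 2440 + 574.6 = 3014.6 km = 3.0146×10⁶ m.
r_a = 2440 + 10620 = 13060 km = 1.3060×10⁷ m.
Semi-major axis a = (r_p + r_a)/2 = (3014.6 + 13060)/2 = 8037.3 km = 8.037×10⁶ m.
By Kepler's third law T = 2π√(a³/μ) = 2π × 4.855×10³ = 3.050×10⁴ s.
= 508.4 minutes.

T ≈ 508 minutes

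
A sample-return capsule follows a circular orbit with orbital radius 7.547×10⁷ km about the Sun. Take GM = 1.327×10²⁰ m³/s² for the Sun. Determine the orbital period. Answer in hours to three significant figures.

T ≈ 3140 hours

r = 7.547×10⁷ km = 7.547×10¹⁰ m.
Kepler's third law: T = 2π√(r³/μ) = 2π√((7.547×10¹⁰)³ / 1.327×10²⁰).
r³/μ = 3.239×10¹² s², so T = 2π × 1.800×10⁶ = 1.131×10⁷ s.
Converting: 1.131×10⁷ s ÷ 3600 = 3141 hours.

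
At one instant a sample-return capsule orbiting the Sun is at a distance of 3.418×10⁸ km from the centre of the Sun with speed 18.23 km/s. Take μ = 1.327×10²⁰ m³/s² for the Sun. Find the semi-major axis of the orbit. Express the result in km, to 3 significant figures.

r = 3.418×10¹¹ m.
Vis-viva rearranged: 1/a = 2/r − v²/μ = 5.851×10⁻¹² − 2.504×10⁻¹² = 3.347×10⁻¹² m⁻¹.
a = 2.988×10¹¹ m = 2.9878×10⁸ km.

a ≈ 2.99×10⁸ km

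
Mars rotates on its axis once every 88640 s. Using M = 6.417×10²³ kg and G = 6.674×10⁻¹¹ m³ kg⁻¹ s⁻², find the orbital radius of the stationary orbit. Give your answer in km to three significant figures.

r_sync ≈ 20400 km

μ = GM = 6.674×10⁻¹¹ × 6.417×10²³ = 4.283×10¹³ m³/s².
A synchronous orbit has period T, so by Kepler's third law a = (μT²/4π²)^(1/3).
μT²/4π² = 4.283×10¹³ × (8.864×10⁴)² / 39.48 = 8.524×10²¹ m³.
a = 2.043×10⁷ m = 20427 km.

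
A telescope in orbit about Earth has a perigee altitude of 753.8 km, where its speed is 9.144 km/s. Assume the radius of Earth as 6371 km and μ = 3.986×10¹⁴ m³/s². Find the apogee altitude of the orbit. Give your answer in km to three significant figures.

apogee altitude ≈ 14700 km

r_p = 6371 + 753.8 = 7124.8 km = 7.125×10⁶ m.
Specific energy ε = v²/2 − μ/r = -1.414×10⁷ J/kg, so a = −μ/(2ε) = 1.410×10⁷ m.
The apsides satisfy r_p + r_a = 2a, so the apogee radius is 2a − r_p = 2.107×10⁷ m = 21067 km.
Apogee altitude = 21067 − 6371 = 14696 km.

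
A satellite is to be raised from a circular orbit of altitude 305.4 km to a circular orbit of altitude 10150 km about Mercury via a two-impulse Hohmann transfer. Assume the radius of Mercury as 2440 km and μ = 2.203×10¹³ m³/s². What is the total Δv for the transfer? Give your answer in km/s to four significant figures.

Δv_total ≈ 1.328 km/s

r₁ = 2440 + 305.4 = 2745.4 km = 2.7454×10⁶ m.
r₂ = 2440 + 10150 = 12590 km = 1.2590×10⁷ m.
Transfer ellipse a_t = (r₁ + r₂)/2 = 7.668×10⁶ m.
At r₁: circular v_c1 = √(μ/r₁) = 2833 m/s; transfer-periherm v_p = √[μ(2/r₁ − 1/a_t)] = 3630 m/s.
Δv₁ = v_p − v_c1 = 797.1 m/s.
At r₂: circular v_c2 = √(μ/r₂) = 1323 m/s; transfer-apoherm v_a = √[μ(2/r₂ − 1/a_t)] = 791.5 m/s.
Δv₂ = v_c2 − v_a = 531.3 m/s.
Total Δv = Δv₁ + Δv₂ = 1328 m/s = 1.328 km/s.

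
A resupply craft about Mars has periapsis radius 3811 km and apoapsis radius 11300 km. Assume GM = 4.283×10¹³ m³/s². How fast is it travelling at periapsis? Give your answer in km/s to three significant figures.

v ≈ 4.10 km/s

Semi-major axis a = (r_p + r_a)/2 = 7555.5 km = 7.556×10⁶ m.
Vis-viva: v² = μ(2/r − 1/a) = 4.283×10¹³ × (5.248×10⁻⁷ − 1.324×10⁻⁷) = 1.681×10⁷ m²/s².
v = 4100 m/s = 4.100 km/s.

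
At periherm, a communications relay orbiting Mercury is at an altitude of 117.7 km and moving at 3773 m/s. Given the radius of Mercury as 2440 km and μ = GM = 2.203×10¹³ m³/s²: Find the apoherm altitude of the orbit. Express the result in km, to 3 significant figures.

apoherm altitude ≈ 9730 km

r_p = 2440 + 117.7 = 2557.7 km = 2.558×10⁶ m.
Specific energy ε = v²/2 − μ/r = -1.495×10⁶ J/kg, so a = −μ/(2ε) = 7.366×10⁶ m.
The apsides satisfy r_p + r_a = 2a, so the apoherm radius is 2a − r_p = 1.217×10⁷ m = 12174 km.
Apoherm altitude = 12174 − 2440 = 9733.7 km.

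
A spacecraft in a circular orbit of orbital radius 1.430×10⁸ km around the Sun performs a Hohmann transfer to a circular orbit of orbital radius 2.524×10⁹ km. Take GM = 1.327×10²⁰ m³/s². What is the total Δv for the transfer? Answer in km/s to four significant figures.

r₁ = 1.430×10⁸ km = 1.430×10¹¹ m.
r₂ = 2.524×10⁹ km = 2.524×10¹² m.
Transfer ellipse a_t = (r₁ + r₂)/2 = 1.334×10¹² m.
At r₁: circular v_c1 = √(μ/r₁) = 30460 m/s; transfer-perihelion v_p = √[μ(2/r₁ − 1/a_t)] = 41910 m/s.
Δv₁ = v_p − v_c1 = 11450 m/s.
At r₂: circular v_c2 = √(μ/r₂) = 7251 m/s; transfer-aphelion v_a = √[μ(2/r₂ − 1/a_t)] = 2374 m/s.
Δv₂ = v_c2 − v_a = 4876 m/s.
Total Δv = Δv₁ + Δv₂ = 16320 m/s = 16.32 km/s.

Δv_total ≈ 16.32 km/s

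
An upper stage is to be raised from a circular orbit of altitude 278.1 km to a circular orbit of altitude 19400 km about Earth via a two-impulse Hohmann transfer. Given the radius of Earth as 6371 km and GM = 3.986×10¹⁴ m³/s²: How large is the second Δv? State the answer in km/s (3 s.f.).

r₁ = 6371 + 278.1 = 6649.1 km = 6.6491×10⁶ m.
r₂ = 6371 + 19400 = 25771 km = 2.5771×10⁷ m.
Transfer ellipse a_t = (r₁ + r₂)/2 = 1.621×10⁷ m.
At r₁: circular v_c1 = √(μ/r₁) = 7743 m/s; transfer-perigee v_p = √[μ(2/r₁ − 1/a_t)] = 9762 m/s.
At r₂: circular v_c2 = √(μ/r₂) = 3933 m/s; transfer-apogee v_a = √[μ(2/r₂ − 1/a_t)] = 2519 m/s.
Δv₂ = v_c2 − v_a = 1414 m/s.
= 1.414 km/s.

Δv ≈ 1.41 km/s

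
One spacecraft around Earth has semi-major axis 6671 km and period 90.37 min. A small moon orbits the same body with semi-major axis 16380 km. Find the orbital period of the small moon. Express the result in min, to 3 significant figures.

Kepler's third law: T² ∝ a³, so T₂ = T₁ (a₂/a₁)^(3/2).
a₂/a₁ = 2.455, (a₂/a₁)^(3/2) = 3.848.
T₂ = 90.37 × 3.848 = 347.7 min.

T₂ ≈ 348 min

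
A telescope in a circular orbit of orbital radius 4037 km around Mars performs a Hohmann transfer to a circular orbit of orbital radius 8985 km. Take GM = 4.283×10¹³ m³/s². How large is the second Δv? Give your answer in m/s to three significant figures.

Δv ≈ 464 m/s

r₁ = 4037 km = 4.037×10⁶ m.
r₂ = 8985 km = 8.985×10⁶ m.
Transfer ellipse a_t = (r₁ + r₂)/2 = 6.511×10⁶ m.
At r₁: circular v_c1 = √(μ/r₁) = 3257 m/s; transfer-periapsis v_p = √[μ(2/r₁ − 1/a_t)] = 3826 m/s.
At r₂: circular v_c2 = √(μ/r₂) = 2183 m/s; transfer-apoapsis v_a = √[μ(2/r₂ − 1/a_t)] = 1719 m/s.
Δv₂ = v_c2 − v_a = 464.1 m/s.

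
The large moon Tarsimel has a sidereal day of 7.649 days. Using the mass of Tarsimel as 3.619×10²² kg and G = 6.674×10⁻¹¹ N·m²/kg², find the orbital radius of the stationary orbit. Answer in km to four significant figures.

μ = GM = 6.674×10⁻¹¹ × 3.619×10²² = 2.415×10¹² m³/s².
T = 7.649 days = 6.609×10⁵ s.
A synchronous orbit has period T, so by Kepler's third law a = (μT²/4π²)^(1/3).
μT²/4π² = 2.415×10¹² × (6.609×10⁵)² / 39.48 = 2.672×10²² m³.
a = 2.990×10⁷ m = 29896 km.

r_sync ≈ 29900 km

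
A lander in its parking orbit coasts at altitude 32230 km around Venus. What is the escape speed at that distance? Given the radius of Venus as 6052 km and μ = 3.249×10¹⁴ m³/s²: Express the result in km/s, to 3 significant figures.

v_esc ≈ 4.12 km/s

r = 6052 + 32230 = 38282 km = 3.8282×10⁷ m.
Escape speed v_esc = √(2μ/r) = √(2 × 3.249×10¹⁴ / 3.828×10⁷) = √(1.697×10⁷) = 4120 m/s.
= 4.120 km/s.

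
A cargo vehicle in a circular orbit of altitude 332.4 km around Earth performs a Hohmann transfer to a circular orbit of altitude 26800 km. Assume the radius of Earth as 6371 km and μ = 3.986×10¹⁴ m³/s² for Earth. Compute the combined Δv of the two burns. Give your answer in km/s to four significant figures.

Δv_total ≈ 3.692 km/s

r₁ = 6371 + 332.4 = 6703.4 km = 6.7034×10⁶ m.
r₂ = 6371 + 26800 = 33171 km = 3.3171×10⁷ m.
Transfer ellipse a_t = (r₁ + r₂)/2 = 1.994×10⁷ m.
At r₁: circular v_c1 = √(μ/r₁) = 7711 m/s; transfer-perigee v_p = √[μ(2/r₁ − 1/a_t)] = 9946 m/s.
Δv₁ = v_p − v_c1 = 2235 m/s.
At r₂: circular v_c2 = √(μ/r₂) = 3466 m/s; transfer-apogee v_a = √[μ(2/r₂ − 1/a_t)] = 2010 m/s.
Δv₂ = v_c2 − v_a = 1456 m/s.
Total Δv = Δv₁ + Δv₂ = 3692 m/s = 3.692 km/s.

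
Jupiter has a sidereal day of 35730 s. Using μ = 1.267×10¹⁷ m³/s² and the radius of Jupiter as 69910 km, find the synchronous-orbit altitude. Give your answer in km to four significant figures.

A synchronous orbit has period T, so by Kepler's third law a = (μT²/4π²)^(1/3).
μT²/4π² = 1.267×10¹⁷ × (3.573×10⁴)² / 39.48 = 4.097×10²⁴ m³.
a = 1.600×10⁸ m = 1.6002×10⁵ km.
Altitude h = a − R = 1.6002×10⁵ − 69910 = 90105 km.

h_sync ≈ 90110 km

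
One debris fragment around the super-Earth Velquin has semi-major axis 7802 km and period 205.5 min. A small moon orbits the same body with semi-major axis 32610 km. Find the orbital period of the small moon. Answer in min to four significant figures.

Kepler's third law: T² ∝ a³, so T₂ = T₁ (a₂/a₁)^(3/2).
a₂/a₁ = 4.180, (a₂/a₁)^(3/2) = 8.545.
T₂ = 205.5 × 8.545 = 1756 min.

T₂ ≈ 1756 min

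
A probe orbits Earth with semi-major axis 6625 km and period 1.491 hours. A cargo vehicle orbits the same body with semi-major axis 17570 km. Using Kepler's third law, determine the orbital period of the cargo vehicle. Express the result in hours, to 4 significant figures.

Kepler's third law: T² ∝ a³, so T₂ = T₁ (a₂/a₁)^(3/2).
a₂/a₁ = 2.652, (a₂/a₁)^(3/2) = 4.319.
T₂ = 1.491 × 4.319 = 6.440 hours.

T₂ ≈ 6.440 hours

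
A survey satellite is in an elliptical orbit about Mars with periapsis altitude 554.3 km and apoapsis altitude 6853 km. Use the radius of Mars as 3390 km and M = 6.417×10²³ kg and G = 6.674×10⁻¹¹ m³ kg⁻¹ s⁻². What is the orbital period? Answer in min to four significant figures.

μ = GM = 6.674×10⁻¹¹ × 6.417×10²³ = 4.283×10¹³ m³/s².
r_p = 3390 + 554.3 = 3944.3 km = 3.9443×10⁶ m.
r_a = 3390 + 6853 = 10243 km = 1.0243×10⁷ m.
Semi-major axis a = (r_p + r_a)/2 = (3944.3 + 10243)/2 = 7093.6 km = 7.094×10⁶ m.
By Kepler's third law T = 2π√(a³/μ) = 2π × 2.887×10³ = 1.814×10⁴ s.
= 302.3 min.

T ≈ 302.3 min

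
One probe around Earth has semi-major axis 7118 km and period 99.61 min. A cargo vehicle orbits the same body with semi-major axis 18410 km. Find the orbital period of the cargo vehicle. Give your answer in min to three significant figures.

Kepler's third law: T² ∝ a³, so T₂ = T₁ (a₂/a₁)^(3/2).
a₂/a₁ = 2.586, (a₂/a₁)^(3/2) = 4.160.
T₂ = 99.61 × 4.160 = 414.3 min.

T₂ ≈ 414 min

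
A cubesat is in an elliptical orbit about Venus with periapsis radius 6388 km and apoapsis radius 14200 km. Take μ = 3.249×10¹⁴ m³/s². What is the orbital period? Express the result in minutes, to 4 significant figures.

Semi-major axis a = (r_p + r_a)/2 = (6388.0 + 14200)/2 = 10294 km = 1.029×10⁷ m.
By Kepler's third law T = 2π√(a³/μ) = 2π × 1.832×10³ = 1.151×10⁴ s.
= 191.9 minutes.

T ≈ 191.9 minutes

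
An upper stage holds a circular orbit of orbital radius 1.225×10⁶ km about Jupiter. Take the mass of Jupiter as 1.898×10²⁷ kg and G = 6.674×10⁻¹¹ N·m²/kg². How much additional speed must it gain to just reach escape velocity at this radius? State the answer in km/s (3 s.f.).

Δv ≈ 4.21 km/s

μ = GM = 6.674×10⁻¹¹ × 1.898×10²⁷ = 1.267×10¹⁷ m³/s².
r = 1.225×10⁶ km = 1.225×10⁹ m.
Circular speed v_c = √(μ/r) = 10170 m/s.
Escape speed v_esc = √(2μ/r) = √2 × v_c = 14380 m/s.
Δv = v_esc − v_c = 4212 m/s = 4.212 km/s.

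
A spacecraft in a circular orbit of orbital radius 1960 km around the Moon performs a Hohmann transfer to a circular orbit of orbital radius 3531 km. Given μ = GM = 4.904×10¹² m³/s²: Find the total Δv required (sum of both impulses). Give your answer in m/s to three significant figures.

r₁ = 1960 km = 1.960×10⁶ m.
r₂ = 3531 km = 3.531×10⁶ m.
Transfer ellipse a_t = (r₁ + r₂)/2 = 2.746×10⁶ m.
At r₁: circular v_c1 = √(μ/r₁) = 1582 m/s; transfer-perilune v_p = √[μ(2/r₁ − 1/a_t)] = 1794 m/s.
Δv₁ = v_p − v_c1 = 212.1 m/s.
At r₂: circular v_c2 = √(μ/r₂) = 1178 m/s; transfer-apolune v_a = √[μ(2/r₂ − 1/a_t)] = 995.7 m/s.
Δv₂ = v_c2 − v_a = 182.8 m/s.
Total Δv = Δv₁ + Δv₂ = 394.8 m/s.

Δv_total ≈ 395 m/s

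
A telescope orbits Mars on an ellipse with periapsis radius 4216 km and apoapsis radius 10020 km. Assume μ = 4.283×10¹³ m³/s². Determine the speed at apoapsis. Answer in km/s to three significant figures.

Semi-major axis a = (r_p + r_a)/2 = 7118.0 km = 7.118×10⁶ m.
Vis-viva: v² = μ(2/r − 1/a) = 4.283×10¹³ × (1.996×10⁻⁷ − 1.405×10⁻⁷) = 2.532×10⁶ m²/s².
v = 1591 m/s = 1.591 km/s.

v ≈ 1.59 km/s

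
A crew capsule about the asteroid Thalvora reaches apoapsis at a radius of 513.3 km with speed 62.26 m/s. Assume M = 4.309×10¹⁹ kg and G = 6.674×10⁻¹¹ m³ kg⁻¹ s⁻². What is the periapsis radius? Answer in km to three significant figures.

μ = GM = 6.674×10⁻¹¹ × 4.309×10¹⁹ = 2.876×10⁹ m³/s².
r_a = 5.133×10⁵ m.
Specific energy ε = v²/2 − μ/r = -3.664×10³ J/kg, so a = −μ/(2ε) = 3.924×10⁵ m.
The apsides satisfy r_p + r_a = 2a, so the periapsis radius is 2a − r_a = 2.715×10⁵ m = 271.49 km.

periapsis radius ≈ 271 km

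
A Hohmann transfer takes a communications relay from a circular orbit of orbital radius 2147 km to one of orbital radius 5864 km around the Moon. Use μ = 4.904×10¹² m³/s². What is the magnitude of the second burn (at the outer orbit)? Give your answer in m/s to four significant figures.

r₁ = 2147 km = 2.147×10⁶ m.
r₂ = 5864 km = 5.864×10⁶ m.
Transfer ellipse a_t = (r₁ + r₂)/2 = 4.006×10⁶ m.
At r₁: circular v_c1 = √(μ/r₁) = 1511 m/s; transfer-perilune v_p = √[μ(2/r₁ − 1/a_t)] = 1829 m/s.
At r₂: circular v_c2 = √(μ/r₂) = 914.5 m/s; transfer-apolune v_a = √[μ(2/r₂ − 1/a_t)] = 669.5 m/s.
Δv₂ = v_c2 − v_a = 245.0 m/s.

Δv ≈ 245.0 m/s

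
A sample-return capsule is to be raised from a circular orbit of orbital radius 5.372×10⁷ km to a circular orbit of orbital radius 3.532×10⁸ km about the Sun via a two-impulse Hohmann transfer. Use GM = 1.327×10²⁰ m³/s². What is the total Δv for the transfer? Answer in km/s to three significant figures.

Δv_total ≈ 25.2 km/s

r₁ = 5.372×10⁷ km = 5.372×10¹⁰ m.
r₂ = 3.532×10⁸ km = 3.532×10¹¹ m.
Transfer ellipse a_t = (r₁ + r₂)/2 = 2.035×10¹¹ m.
At r₁: circular v_c1 = √(μ/r₁) = 49700 m/s; transfer-perihelion v_p = √[μ(2/r₁ − 1/a_t)] = 65480 m/s.
Δv₁ = v_p − v_c1 = 15780 m/s.
At r₂: circular v_c2 = √(μ/r₂) = 19380 m/s; transfer-aphelion v_a = √[μ(2/r₂ − 1/a_t)] = 9960 m/s.
Δv₂ = v_c2 − v_a = 9423 m/s.
Total Δv = Δv₁ + Δv₂ = 25210 m/s = 25.21 km/s.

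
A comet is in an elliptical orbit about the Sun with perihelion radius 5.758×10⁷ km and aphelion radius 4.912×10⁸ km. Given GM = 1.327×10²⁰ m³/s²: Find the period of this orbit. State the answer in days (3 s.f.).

Semi-major axis a = (r_p + r_a)/2 = (5.7580×10⁷ + 4.9120×10⁸)/2 = 2.7439×10⁸ km = 2.744×10¹¹ m.
By Kepler's third law T = 2π√(a³/μ) = 2π × 1.248×10⁷ = 7.840×10⁷ s.
= 907.4 days.

T ≈ 907 days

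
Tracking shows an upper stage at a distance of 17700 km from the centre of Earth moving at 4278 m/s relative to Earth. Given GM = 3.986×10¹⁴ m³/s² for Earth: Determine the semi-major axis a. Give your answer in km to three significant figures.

r = 1.770×10⁷ m.
Vis-viva rearranged: 1/a = 2/r − v²/μ = 1.130×10⁻⁷ − 4.591×10⁻⁸ = 6.708×10⁻⁸ m⁻¹.
a = 1.491×10⁷ m = 14907 km.

a ≈ 14900 km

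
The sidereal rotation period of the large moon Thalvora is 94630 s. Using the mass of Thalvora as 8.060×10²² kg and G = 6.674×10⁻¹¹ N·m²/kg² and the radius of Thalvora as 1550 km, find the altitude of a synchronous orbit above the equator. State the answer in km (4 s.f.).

μ = GM = 6.674×10⁻¹¹ × 8.060×10²² = 5.379×10¹² m³/s².
A synchronous orbit has period T, so by Kepler's third law a = (μT²/4π²)^(1/3).
μT²/4π² = 5.379×10¹² × (9.463×10⁴)² / 39.48 = 1.220×10²¹ m³.
a = 1.069×10⁷ m = 10686 km.
Altitude h = a − R = 10686 − 1550 = 9135.8 km.

h_sync ≈ 9136 km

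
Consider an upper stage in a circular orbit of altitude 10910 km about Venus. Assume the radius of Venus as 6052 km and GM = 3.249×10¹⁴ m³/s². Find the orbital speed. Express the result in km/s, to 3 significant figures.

v ≈ 4.38 km/s

r = 6052 + 10910 = 16962 km = 1.6962×10⁷ m.
For a circular orbit v = √(μ/r) = √(3.249×10¹⁴ / 1.696×10⁷) = √(1.915×10⁷) = 4377 m/s.
That is 4.377 km/s.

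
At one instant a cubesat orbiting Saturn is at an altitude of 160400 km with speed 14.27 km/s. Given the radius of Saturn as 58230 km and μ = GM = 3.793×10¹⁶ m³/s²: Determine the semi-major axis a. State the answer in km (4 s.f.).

a ≈ 2.646×10⁵ km

r = 58230 + 160400 = 2.1863×10⁵ km = 2.186×10⁸ m.
Vis-viva rearranged: 1/a = 2/r − v²/μ = 9.148×10⁻⁹ − 5.369×10⁻⁹ = 3.779×10⁻⁹ m⁻¹.
a = 2.646×10⁸ m = 2.6460×10⁵ km.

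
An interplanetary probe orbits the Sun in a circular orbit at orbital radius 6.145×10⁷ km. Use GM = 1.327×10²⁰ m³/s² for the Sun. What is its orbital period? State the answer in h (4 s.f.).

r = 6.145×10⁷ km = 6.145×10¹⁰ m.
Kepler's third law: T = 2π√(r³/μ) = 2π√((6.145×10¹⁰)³ / 1.327×10²⁰).
r³/μ = 1.749×10¹² s², so T = 2π × 1.322×10⁶ = 8.309×10⁶ s.
Converting: 8.309×10⁶ s ÷ 3600 = 2308 h.

T ≈ 2308 h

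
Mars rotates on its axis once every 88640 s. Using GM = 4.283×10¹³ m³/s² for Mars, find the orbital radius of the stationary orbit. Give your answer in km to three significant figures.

r_sync ≈ 20400 km

A synchronous orbit has period T, so by Kepler's third law a = (μT²/4π²)^(1/3).
μT²/4π² = 4.283×10¹³ × (8.864×10⁴)² / 39.48 = 8.524×10²¹ m³.
a = 2.043×10⁷ m = 20428 km.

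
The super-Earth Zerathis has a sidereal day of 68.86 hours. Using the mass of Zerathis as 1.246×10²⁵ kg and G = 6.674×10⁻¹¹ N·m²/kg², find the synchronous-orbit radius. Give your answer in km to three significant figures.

μ = GM = 6.674×10⁻¹¹ × 1.246×10²⁵ = 8.316×10¹⁴ m³/s².
T = 68.86 hours = 2.479×10⁵ s.
A synchronous orbit has period T, so by Kepler's third law a = (μT²/4π²)^(1/3).
μT²/4π² = 8.316×10¹⁴ × (2.479×10⁵)² / 39.48 = 1.294×10²⁴ m³.
a = 1.090×10⁸ m = 1.0898×10⁵ km.

r_sync ≈ 1.09×10⁵ km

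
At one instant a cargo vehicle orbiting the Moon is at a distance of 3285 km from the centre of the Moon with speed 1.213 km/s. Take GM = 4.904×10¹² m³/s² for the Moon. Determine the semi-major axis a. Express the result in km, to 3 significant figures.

r = 3.285×10⁶ m.
Vis-viva rearranged: 1/a = 2/r − v²/μ = 6.088×10⁻⁷ − 3.000×10⁻⁷ = 3.088×10⁻⁷ m⁻¹.
a = 3.238×10⁶ m = 3238.4 km.

a ≈ 3240 km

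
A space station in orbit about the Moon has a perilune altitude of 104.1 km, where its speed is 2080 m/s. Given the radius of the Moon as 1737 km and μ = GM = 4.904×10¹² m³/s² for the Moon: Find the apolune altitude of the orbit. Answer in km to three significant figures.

apolune altitude ≈ 6220 km

r_p = 1737 + 104.1 = 1841.1 km = 1.841×10⁶ m.
Specific energy ε = v²/2 − μ/r = -5.004×10⁵ J/kg, so a = −μ/(2ε) = 4.900×10⁶ m.
The apsides satisfy r_p + r_a = 2a, so the apolune radius is 2a − r_p = 7.959×10⁶ m = 7958.6 km.
Apolune altitude = 7958.6 − 1737 = 6221.6 km.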